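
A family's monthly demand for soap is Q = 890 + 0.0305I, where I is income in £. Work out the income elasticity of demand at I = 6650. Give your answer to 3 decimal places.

0.186

At I = 6650: Q = 1092.825.
dQ/dI = 0.0305.
η = (dQ/dI)·(I/Q) = 0.0305 × (6650/1092.825) = 0.186.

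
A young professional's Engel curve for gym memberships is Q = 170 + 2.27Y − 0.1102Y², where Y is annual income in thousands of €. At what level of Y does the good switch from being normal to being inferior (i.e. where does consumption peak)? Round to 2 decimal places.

10.30

dQ/dY = 2.27 − 0.2204Y.
The good is inferior where dQ/dY < 0. Setting dQ/dY = 0 gives Y = 2.27 / 0.2204 = 10.30.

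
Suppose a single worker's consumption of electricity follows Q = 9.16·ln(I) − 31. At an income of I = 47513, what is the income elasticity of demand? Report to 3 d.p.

At I = 47513: Q = 67.642.
dQ/dI = 9.16/I = 0.000192789 at this income.
η = (dQ/dI)·(I/Q) = 0.000192789 × (47513/67.642) = 0.135.

0.135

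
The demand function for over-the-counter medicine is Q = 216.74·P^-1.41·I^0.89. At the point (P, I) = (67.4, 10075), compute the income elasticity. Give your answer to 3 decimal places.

For a multiplicative demand Q = A·P^α·I^β, the income elasticity is β everywhere.
Here β = 0.89, so η = 0.890.

0.890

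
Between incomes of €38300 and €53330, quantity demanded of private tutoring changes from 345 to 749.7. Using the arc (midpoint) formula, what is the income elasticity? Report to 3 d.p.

ΔQ = 749.7 − 345 = 404.7; midpoint Q̄ = (345 + 749.7)/2 = 547.35.
ΔI = 53330 − 38300 = 15030; midpoint Ī = (38300 + 53330)/2 = 45815.
η = (ΔQ/Q̄) ÷ (ΔI/Ī) = (404.7/547.35) ÷ (15030/45815) = 2.254.

2.254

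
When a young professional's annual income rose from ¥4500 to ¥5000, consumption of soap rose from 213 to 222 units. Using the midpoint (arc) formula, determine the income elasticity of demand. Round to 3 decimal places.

0.393

ΔQ = 222 − 213 = 9; midpoint Q̄ = (213 + 222)/2 = 217.5.
ΔI = 5000 − 4500 = 500; midpoint Ī = (4500 + 5000)/2 = 4750.
η = (ΔQ/Q̄) ÷ (ΔI/Ī) = (9/217.5) ÷ (500/4750) = 0.393.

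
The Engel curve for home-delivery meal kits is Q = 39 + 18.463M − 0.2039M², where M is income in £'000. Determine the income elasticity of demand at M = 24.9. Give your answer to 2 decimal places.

At M = 24.9: Q = 372.3087.
dQ/dM = 18.463 − 0.4078M = 8.30878.
η = (dQ/dM)·(M/Q) = 8.30878 × (24.9/372.3087) = 0.56.

0.56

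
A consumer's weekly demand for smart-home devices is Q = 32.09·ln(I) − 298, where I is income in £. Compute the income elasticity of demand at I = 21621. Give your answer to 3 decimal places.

At I = 21621: Q = 22.304.
dQ/dI = 32.09/I = 0.00148421 at this income.
η = (dQ/dI)·(I/Q) = 0.00148421 × (21621/22.304) = 1.439.

1.439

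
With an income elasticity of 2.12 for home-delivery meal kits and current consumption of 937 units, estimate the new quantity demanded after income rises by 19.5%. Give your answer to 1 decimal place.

%ΔQ ≈ η × %ΔI = 2.12 × 19.5% = 41.34%.
New Q ≈ 937 × (1 + 0.4134) = 1324.4.

1324.4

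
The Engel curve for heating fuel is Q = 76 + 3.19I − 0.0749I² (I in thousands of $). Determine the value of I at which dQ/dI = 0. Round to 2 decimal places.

dQ/dI = 3.19 − 0.1498I.
The good is inferior where dQ/dI < 0. Setting dQ/dI = 0 gives I = 3.19 / 0.1498 = 21.30.

21.30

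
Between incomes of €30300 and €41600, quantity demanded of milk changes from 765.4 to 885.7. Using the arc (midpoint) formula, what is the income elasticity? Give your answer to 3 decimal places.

0.464

ΔQ = 885.7 − 765.4 = 120.3; midpoint Q̄ = (765.4 + 885.7)/2 = 825.55.
ΔI = 41600 − 30300 = 11300; midpoint Ī = (30300 + 41600)/2 = 35950.
η = (ΔQ/Q̄) ÷ (ΔI/Ī) = (120.3/825.55) ÷ (11300/35950) = 0.464.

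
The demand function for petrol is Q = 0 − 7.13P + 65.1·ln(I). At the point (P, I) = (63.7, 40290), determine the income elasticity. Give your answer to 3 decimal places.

At P = 63.7, I = 40290: Q = 236.130.
Holding P constant, ∂Q/∂I = 65.1/I = 0.00161579.
η_I = (∂Q/∂I)·(I/Q) = 0.00161579 × (40290/236.130) = 0.276.

0.276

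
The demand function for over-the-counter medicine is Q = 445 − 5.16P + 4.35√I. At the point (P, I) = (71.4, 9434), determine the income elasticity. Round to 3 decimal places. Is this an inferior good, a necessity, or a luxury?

At P = 71.4, I = 9434: Q = 499.086.
Holding P constant, ∂Q/∂I = 4.35/(2√I) = 0.022393.
η_I = (∂Q/∂I)·(I/Q) = 0.022393 × (9434/499.086) = 0.423.
Since 0 < η < 1, this is a necessity.

0.423 (necessity)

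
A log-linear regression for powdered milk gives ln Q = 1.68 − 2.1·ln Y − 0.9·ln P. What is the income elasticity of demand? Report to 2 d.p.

In a log-linear demand, the coefficient on ln Y is the income elasticity.
So η = -2.10.

-2.10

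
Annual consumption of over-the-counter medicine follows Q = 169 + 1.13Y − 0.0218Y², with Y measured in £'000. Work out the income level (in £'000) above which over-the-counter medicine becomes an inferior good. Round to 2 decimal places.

25.92

dQ/dY = 1.13 − 0.0436Y.
The good is inferior where dQ/dY < 0. Setting dQ/dY = 0 gives Y = 1.13 / 0.0436 = 25.92.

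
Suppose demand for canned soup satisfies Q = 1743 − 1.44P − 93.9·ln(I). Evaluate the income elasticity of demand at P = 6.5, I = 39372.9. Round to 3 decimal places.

At P = 6.5, I = 39372.9: Q = 740.100.
Holding P constant, ∂Q/∂I = -93.9/I = -0.00238489.
η_I = (∂Q/∂I)·(I/Q) = -0.00238489 × (39372.9/740.100) = -0.127.

-0.127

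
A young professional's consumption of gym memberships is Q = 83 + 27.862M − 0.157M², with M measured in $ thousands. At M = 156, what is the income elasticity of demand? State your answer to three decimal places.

At M = 156: Q = 608.7200.
dQ/dM = 27.862 − 0.314M = -21.12200.
η = (dQ/dM)·(M/Q) = -21.12200 × (156/608.7200) = -5.413.

-5.413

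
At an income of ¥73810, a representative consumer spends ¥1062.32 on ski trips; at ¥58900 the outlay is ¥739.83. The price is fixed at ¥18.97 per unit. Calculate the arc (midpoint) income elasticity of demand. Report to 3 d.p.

1.593

With a constant price, Q₁ = 1062.32/18.97 = 56.000 and Q₂ = 739.83/18.97 = 39.000 (equivalently, work directly with expenditure since P cancels).
Midpoint %ΔQ = (739.83 − 1062.32)/901.08 = -0.35789; midpoint %ΔI = (58900 − 73810)/66355 = -0.22470.
η = -0.35789 / -0.22470 = 1.593.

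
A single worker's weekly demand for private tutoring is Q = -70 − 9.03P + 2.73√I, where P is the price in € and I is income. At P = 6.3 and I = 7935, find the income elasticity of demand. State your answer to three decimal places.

1.046

At P = 6.3, I = 7935: Q = 116.296.
Holding P constant, ∂Q/∂I = 2.73/(2√I) = 0.0153235.
η_I = (∂Q/∂I)·(I/Q) = 0.0153235 × (7935/116.296) = 1.046.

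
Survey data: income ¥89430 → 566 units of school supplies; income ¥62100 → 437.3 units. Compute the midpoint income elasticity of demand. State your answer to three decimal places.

0.711

ΔQ = 437.3 − 566 = -128.7; midpoint Q̄ = (566 + 437.3)/2 = 501.65.
ΔI = 62100 − 89430 = -27330; midpoint Ī = (89430 + 62100)/2 = 75765.
η = (ΔQ/Q̄) ÷ (ΔI/Ī) = (-128.7/501.65) ÷ (-27330/75765) = 0.711.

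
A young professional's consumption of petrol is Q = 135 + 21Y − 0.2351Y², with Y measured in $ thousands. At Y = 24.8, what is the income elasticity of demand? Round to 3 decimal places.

0.453

At Y = 24.8: Q = 511.2041.
dQ/dY = 21 − 0.4702Y = 9.33904.
η = (dQ/dY)·(Y/Q) = 9.33904 × (24.8/511.2041) = 0.453.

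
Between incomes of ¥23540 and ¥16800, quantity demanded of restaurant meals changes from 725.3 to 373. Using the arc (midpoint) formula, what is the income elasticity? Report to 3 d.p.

1.920

ΔQ = 373 − 725.3 = -352.3; midpoint Q̄ = (725.3 + 373)/2 = 549.15.
ΔI = 16800 − 23540 = -6740; midpoint Ī = (23540 + 16800)/2 = 20170.
η = (ΔQ/Q̄) ÷ (ΔI/Ī) = (-352.3/549.15) ÷ (-6740/20170) = 1.920.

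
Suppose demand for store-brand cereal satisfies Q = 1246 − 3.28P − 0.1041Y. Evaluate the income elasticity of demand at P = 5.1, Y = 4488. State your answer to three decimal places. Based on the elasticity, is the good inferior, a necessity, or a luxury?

At P = 5.1, Y = 4488: Q = 762.071.
Holding P constant, ∂Q/∂Y = −0.1041.
η_Y = (∂Q/∂Y)·(Y/Q) = -0.1041 × (4488/762.071) = -0.613.
Since η < 0, this is an inferior good.

-0.613 (inferior good)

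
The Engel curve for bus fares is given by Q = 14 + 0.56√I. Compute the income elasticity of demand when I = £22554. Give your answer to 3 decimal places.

0.429

At I = 22554: Q = 98.101.
dQ/dI = 0.56/(2√I) = 0.00186443 at this income.
η = (dQ/dI)·(I/Q) = 0.00186443 × (22554/98.101) = 0.429.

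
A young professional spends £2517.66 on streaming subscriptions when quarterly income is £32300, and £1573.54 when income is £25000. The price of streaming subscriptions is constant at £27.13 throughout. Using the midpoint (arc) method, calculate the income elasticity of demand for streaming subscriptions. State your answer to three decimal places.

With a constant price, Q₁ = 2517.66/27.13 = 92.800 and Q₂ = 1573.54/27.13 = 58.000 (equivalently, work directly with expenditure since P cancels).
Midpoint %ΔQ = (1573.54 − 2517.66)/2045.60 = -0.46154; midpoint %ΔI = (25000 − 32300)/28650 = -0.25480.
η = -0.46154 / -0.25480 = 1.811.

1.811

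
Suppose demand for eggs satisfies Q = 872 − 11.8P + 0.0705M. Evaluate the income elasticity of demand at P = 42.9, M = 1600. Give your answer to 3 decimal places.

0.236

At P = 42.9, M = 1600: Q = 478.580.
Holding P constant, ∂Q/∂M = 0.0705.
η_M = (∂Q/∂M)·(M/Q) = 0.0705 × (1600/478.580) = 0.236.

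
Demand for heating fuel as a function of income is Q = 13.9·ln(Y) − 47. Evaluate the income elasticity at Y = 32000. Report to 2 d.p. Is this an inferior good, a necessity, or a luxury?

0.14 (necessity)

At Y = 32000: Q = 97.192.
dQ/dY = 13.9/Y = 0.000434375 at this income.
η = (dQ/dY)·(Y/Q) = 0.000434375 × (32000/97.192) = 0.14.
Since 0 < η < 1, the good is a necessity.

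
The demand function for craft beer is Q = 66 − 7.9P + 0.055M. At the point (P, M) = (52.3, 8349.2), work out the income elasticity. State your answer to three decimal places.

4.099

At P = 52.3, M = 8349.2: Q = 112.036.
Holding P constant, ∂Q/∂M = 0.055.
η_M = (∂Q/∂M)·(M/Q) = 0.055 × (8349.2/112.036) = 4.099.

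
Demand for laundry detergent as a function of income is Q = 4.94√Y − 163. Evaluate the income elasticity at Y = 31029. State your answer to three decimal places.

At Y = 31029: Q = 707.183.
dQ/dY = 4.94/(2√Y) = 0.0140221 at this income.
η = (dQ/dY)·(Y/Q) = 0.0140221 × (31029/707.183) = 0.615.

0.615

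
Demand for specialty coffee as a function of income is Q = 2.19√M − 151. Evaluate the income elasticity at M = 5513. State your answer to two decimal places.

7.00

At M = 5513: Q = 11.607.
dQ/dM = 2.19/(2√M) = 0.0147476 at this income.
η = (dQ/dM)·(M/Q) = 0.0147476 × (5513/11.607) = 7.00.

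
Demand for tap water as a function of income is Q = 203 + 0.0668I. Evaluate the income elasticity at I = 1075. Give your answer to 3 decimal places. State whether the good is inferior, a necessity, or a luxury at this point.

0.261 (necessity)

At I = 1075: Q = 274.810.
dQ/dI = 0.0668.
η = (dQ/dI)·(I/Q) = 0.0668 × (1075/274.810) = 0.261.
Since 0 < η < 1, the good is a necessity.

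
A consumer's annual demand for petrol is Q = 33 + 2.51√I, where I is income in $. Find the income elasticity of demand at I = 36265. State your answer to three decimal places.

At I = 36265: Q = 510.989.
dQ/dI = 2.51/(2√I) = 0.00659022 at this income.
η = (dQ/dI)·(I/Q) = 0.00659022 × (36265/510.989) = 0.468.

0.468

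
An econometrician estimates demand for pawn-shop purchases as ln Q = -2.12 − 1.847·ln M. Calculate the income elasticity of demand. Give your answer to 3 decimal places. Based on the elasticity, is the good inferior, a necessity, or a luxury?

-1.847 (inferior good)

In a log-linear demand, the coefficient on ln M is the income elasticity.
So η = -1.847.
η < 0 ⇒ inferior good.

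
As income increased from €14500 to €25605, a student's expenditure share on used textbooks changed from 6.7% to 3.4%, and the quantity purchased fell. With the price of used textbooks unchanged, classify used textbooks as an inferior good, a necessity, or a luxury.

inferior good

Quantity demanded falls as income rises, so η < 0.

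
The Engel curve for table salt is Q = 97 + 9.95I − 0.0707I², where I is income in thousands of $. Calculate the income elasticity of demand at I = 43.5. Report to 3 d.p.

At I = 43.5: Q = 396.0429.
dQ/dI = 9.95 − 0.1414I = 3.79910.
η = (dQ/dI)·(I/Q) = 3.79910 × (43.5/396.0429) = 0.417.

0.417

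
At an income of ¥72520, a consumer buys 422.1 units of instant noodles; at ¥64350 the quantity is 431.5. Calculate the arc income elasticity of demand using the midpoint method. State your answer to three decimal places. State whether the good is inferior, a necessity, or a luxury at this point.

ΔQ = 431.5 − 422.1 = 9.4; midpoint Q̄ = (422.1 + 431.5)/2 = 426.8.
ΔI = 64350 − 72520 = -8170; midpoint Ī = (72520 + 64350)/2 = 68435.
η = (ΔQ/Q̄) ÷ (ΔI/Ī) = (9.4/426.8) ÷ (-8170/68435) = -0.184.
η < 0 ⇒ inferior good.

-0.184 (inferior good)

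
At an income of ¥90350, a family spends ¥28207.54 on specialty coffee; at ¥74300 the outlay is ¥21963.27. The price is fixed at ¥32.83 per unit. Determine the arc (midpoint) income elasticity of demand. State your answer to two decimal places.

1.28

With a constant price, Q₁ = 28207.54/32.83 = 859.200 and Q₂ = 21963.27/32.83 = 669.000 (equivalently, work directly with expenditure since P cancels).
Midpoint %ΔQ = (21963.27 − 28207.54)/25085.41 = -0.24892; midpoint %ΔI = (74300 − 90350)/82325 = -0.19496.
η = -0.24892 / -0.19496 = 1.28.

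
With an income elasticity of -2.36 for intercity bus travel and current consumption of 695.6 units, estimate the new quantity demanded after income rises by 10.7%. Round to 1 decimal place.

519.9

%ΔQ ≈ η × %ΔI = -2.36 × 10.7% = -25.252%.
New Q ≈ 695.6 × (1 − 0.25252) = 519.9.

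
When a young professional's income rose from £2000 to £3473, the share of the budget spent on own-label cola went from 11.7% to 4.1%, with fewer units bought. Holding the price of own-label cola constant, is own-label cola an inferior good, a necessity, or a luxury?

Quantity demanded falls as income rises, so η < 0.

inferior good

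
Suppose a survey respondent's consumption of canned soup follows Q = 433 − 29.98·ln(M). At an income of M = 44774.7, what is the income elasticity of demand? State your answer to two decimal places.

At M = 44774.7: Q = 111.932.
dQ/dM = -29.98/M = -0.000669575 at this income.
η = (dQ/dM)·(M/Q) = -0.000669575 × (44774.7/111.932) = -0.27.

-0.27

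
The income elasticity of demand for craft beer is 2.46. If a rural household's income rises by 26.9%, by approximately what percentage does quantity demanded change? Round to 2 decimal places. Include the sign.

%ΔQ ≈ η × %ΔI = 2.46 × 26.9% = 66.17%.

66.17%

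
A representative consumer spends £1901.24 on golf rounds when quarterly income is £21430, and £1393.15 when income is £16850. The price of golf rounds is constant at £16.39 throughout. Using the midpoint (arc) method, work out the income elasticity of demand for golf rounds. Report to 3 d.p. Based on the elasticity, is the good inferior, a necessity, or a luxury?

1.289 (luxury)

With a constant price, Q₁ = 1901.24/16.39 = 116.000 and Q₂ = 1393.15/16.39 = 85.000 (equivalently, work directly with expenditure since P cancels).
Midpoint %ΔQ = (1393.15 − 1901.24)/1647.20 = -0.30846; midpoint %ΔI = (16850 − 21430)/19140 = -0.23929.
η = -0.30846 / -0.23929 = 1.289.
η > 1 ⇒ luxury.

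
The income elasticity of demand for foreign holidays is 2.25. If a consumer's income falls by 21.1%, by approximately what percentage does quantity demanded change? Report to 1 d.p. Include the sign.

-47.5%

%ΔQ ≈ η × %ΔI = 2.25 × (-21.1%) = -47.5%.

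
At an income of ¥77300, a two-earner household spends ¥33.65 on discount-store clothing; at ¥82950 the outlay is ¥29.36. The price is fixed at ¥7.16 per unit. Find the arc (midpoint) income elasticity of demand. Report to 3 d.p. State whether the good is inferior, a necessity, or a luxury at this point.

With a constant price, Q₁ = 33.65/7.16 = 4.700 and Q₂ = 29.36/7.16 = 4.101 (equivalently, work directly with expenditure since P cancels).
Midpoint %ΔQ = (29.36 − 33.65)/31.51 = -0.13617; midpoint %ΔI = (82950 − 77300)/80125 = 0.07051.
η = -0.13617 / 0.07051 = -1.931.
η < 0 ⇒ inferior good.

-1.931 (inferior good)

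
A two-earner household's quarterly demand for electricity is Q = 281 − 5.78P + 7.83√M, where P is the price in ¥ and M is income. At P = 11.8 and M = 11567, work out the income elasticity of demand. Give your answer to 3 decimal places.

0.399

At P = 11.8, M = 11567: Q = 1054.912.
Holding P constant, ∂Q/∂M = 7.83/(2√M) = 0.0364017.
η_M = (∂Q/∂M)·(M/Q) = 0.0364017 × (11567/1054.912) = 0.399.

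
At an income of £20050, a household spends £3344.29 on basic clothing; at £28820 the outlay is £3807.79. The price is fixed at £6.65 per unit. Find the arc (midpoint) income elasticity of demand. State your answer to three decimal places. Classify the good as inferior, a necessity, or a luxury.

0.361 (necessity)

With a constant price, Q₁ = 3344.29/6.65 = 502.901 and Q₂ = 3807.79/6.65 = 572.600 (equivalently, work directly with expenditure since P cancels).
Midpoint %ΔQ = (3807.79 − 3344.29)/3576.04 = 0.12961; midpoint %ΔI = (28820 − 20050)/24435 = 0.35891.
η = 0.12961 / 0.35891 = 0.361.
0 < η < 1 ⇒ necessity.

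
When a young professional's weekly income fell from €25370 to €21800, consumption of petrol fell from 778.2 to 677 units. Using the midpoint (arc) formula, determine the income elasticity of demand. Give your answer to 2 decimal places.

0.92

ΔQ = 677 − 778.2 = -101.2; midpoint Q̄ = (778.2 + 677)/2 = 727.6.
ΔI = 21800 − 25370 = -3570; midpoint Ī = (25370 + 21800)/2 = 23585.
η = (ΔQ/Q̄) ÷ (ΔI/Ī) = (-101.2/727.6) ÷ (-3570/23585) = 0.92.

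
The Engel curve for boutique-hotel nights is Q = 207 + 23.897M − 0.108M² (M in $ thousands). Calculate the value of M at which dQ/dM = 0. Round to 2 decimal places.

110.63

dQ/dM = 23.897 − 0.216M.
The good is inferior where dQ/dM < 0. Setting dQ/dM = 0 gives M = 23.897 / 0.216 = 110.63.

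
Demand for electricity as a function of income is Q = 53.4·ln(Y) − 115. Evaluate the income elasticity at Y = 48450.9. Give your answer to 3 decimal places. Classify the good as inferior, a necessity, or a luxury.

At Y = 48450.9: Q = 461.096.
dQ/dY = 53.4/Y = 0.00110215 at this income.
η = (dQ/dY)·(Y/Q) = 0.00110215 × (48450.9/461.096) = 0.116.
Since 0 < η < 1, the good is a necessity.

0.116 (necessity)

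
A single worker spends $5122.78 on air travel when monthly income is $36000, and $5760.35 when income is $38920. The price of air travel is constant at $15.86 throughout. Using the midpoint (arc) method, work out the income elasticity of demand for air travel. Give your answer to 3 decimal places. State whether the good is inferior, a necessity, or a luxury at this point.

With a constant price, Q₁ = 5122.78/15.86 = 323.000 and Q₂ = 5760.35/15.86 = 363.200 (equivalently, work directly with expenditure since P cancels).
Midpoint %ΔQ = (5760.35 − 5122.78)/5441.57 = 0.11717; midpoint %ΔI = (38920 − 36000)/37460 = 0.07795.
η = 0.11717 / 0.07795 = 1.503.
η > 1 ⇒ luxury.

1.503 (luxury)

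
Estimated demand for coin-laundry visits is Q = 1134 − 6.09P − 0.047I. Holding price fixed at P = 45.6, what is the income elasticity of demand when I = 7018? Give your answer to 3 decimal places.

-0.627

At P = 45.6, I = 7018: Q = 526.450.
Holding P constant, ∂Q/∂I = −0.047.
η_I = (∂Q/∂I)·(I/Q) = -0.047 × (7018/526.450) = -0.627.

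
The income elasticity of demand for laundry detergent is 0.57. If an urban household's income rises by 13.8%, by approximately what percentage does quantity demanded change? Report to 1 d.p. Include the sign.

%ΔQ ≈ η × %ΔI = 0.57 × 13.8% = 7.9%.

7.9%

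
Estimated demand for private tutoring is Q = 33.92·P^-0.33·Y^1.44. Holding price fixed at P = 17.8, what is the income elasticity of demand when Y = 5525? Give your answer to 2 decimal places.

For a multiplicative demand Q = A·P^α·Y^β, the income elasticity is β everywhere.
Here β = 1.44, so η = 1.44.

1.44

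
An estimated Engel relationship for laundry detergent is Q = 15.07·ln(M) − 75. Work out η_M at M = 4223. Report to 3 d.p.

At M = 4223: Q = 50.809.
dQ/dM = 15.07/M = 0.00356855 at this income.
η = (dQ/dM)·(M/Q) = 0.00356855 × (4223/50.809) = 0.297.

0.297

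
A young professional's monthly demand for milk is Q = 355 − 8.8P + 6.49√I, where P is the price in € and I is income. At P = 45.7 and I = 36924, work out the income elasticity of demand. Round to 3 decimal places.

0.520

At P = 45.7, I = 36924: Q = 1199.934.
Holding P constant, ∂Q/∂I = 6.49/(2√I) = 0.0168873.
η_I = (∂Q/∂I)·(I/Q) = 0.0168873 × (36924/1199.934) = 0.520.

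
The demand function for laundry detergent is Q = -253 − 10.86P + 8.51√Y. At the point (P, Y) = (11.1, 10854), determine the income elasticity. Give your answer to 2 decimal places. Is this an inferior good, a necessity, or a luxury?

0.86 (necessity)

At P = 11.1, Y = 10854: Q = 513.047.
Holding P constant, ∂Q/∂Y = 8.51/(2√Y) = 0.0408418.
η_Y = (∂Q/∂Y)·(Y/Q) = 0.0408418 × (10854/513.047) = 0.86.
Since 0 < η < 1, this is a necessity.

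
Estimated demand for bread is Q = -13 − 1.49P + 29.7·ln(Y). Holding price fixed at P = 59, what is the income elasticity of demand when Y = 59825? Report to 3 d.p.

0.132

At P = 59, Y = 59825: Q = 225.766.
Holding P constant, ∂Q/∂Y = 29.7/Y = 0.000496448.
η_Y = (∂Q/∂Y)·(Y/Q) = 0.000496448 × (59825/225.766) = 0.132.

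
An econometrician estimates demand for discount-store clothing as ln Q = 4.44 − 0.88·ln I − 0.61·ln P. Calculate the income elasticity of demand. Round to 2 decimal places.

-0.88

In a log-linear demand, the coefficient on ln I is the income elasticity.
So η = -0.88.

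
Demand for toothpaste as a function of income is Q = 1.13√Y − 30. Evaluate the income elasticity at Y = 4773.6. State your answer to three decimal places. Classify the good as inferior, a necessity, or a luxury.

0.812 (necessity)

At Y = 4773.6: Q = 48.073.
dQ/dY = 1.13/(2√Y) = 0.00817759 at this income.
η = (dQ/dY)·(Y/Q) = 0.00817759 × (4773.6/48.073) = 0.812.
Since 0 < η < 1, the good is a necessity.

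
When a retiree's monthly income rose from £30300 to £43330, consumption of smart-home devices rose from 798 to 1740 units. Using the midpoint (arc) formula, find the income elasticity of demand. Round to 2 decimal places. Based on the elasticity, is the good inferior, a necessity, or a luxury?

ΔQ = 1740 − 798 = 942; midpoint Q̄ = (798 + 1740)/2 = 1269.
ΔI = 43330 − 30300 = 13030; midpoint Ī = (30300 + 43330)/2 = 36815.
η = (ΔQ/Q̄) ÷ (ΔI/Ī) = (942/1269) ÷ (13030/36815) = 2.10.
η > 1 ⇒ luxury.

2.10 (luxury)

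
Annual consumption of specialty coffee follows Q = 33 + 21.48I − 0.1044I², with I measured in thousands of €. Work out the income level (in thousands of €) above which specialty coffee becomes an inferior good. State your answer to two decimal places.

102.87

dQ/dI = 21.48 − 0.2088I.
The good is inferior where dQ/dI < 0. Setting dQ/dI = 0 gives I = 21.48 / 0.2088 = 102.87.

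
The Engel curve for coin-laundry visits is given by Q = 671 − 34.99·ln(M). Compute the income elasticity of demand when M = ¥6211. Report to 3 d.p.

At M = 6211: Q = 365.395.
dQ/dM = -34.99/M = -0.00563355 at this income.
η = (dQ/dM)·(M/Q) = -0.00563355 × (6211/365.395) = -0.096.

-0.096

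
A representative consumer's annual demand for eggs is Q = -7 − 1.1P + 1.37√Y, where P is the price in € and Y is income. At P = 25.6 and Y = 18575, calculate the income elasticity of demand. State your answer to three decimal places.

At P = 25.6, Y = 18575: Q = 151.557.
Holding P constant, ∂Q/∂Y = 1.37/(2√Y) = 0.00502604.
η_Y = (∂Q/∂Y)·(Y/Q) = 0.00502604 × (18575/151.557) = 0.616.

0.616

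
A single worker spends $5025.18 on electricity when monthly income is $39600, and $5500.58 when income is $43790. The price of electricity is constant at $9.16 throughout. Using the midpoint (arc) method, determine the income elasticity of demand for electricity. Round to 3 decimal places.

0.899

With a constant price, Q₁ = 5025.18/9.16 = 548.600 and Q₂ = 5500.58/9.16 = 600.500 (equivalently, work directly with expenditure since P cancels).
Midpoint %ΔQ = (5500.58 − 5025.18)/5262.88 = 0.09033; midpoint %ΔI = (43790 − 39600)/41695 = 0.10049.
η = 0.09033 / 0.10049 = 0.899.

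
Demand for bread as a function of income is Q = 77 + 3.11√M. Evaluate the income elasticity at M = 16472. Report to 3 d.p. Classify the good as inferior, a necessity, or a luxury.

At M = 16472: Q = 476.148.
dQ/dM = 3.11/(2√M) = 0.0121159 at this income.
η = (dQ/dM)·(M/Q) = 0.0121159 × (16472/476.148) = 0.419.
Since 0 < η < 1, the good is a necessity.

0.419 (necessity)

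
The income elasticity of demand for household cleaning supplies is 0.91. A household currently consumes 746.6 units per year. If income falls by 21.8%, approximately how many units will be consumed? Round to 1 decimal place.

%ΔQ ≈ η × %ΔI = 0.91 × (-21.8%) = -19.838%.
New Q ≈ 746.6 × (1 − 0.19838) = 598.5.

598.5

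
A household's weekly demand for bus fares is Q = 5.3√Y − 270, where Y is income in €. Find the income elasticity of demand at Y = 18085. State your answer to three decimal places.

0.805

At Y = 18085: Q = 442.747.
dQ/dY = 5.3/(2√Y) = 0.0197055 at this income.
η = (dQ/dY)·(Y/Q) = 0.0197055 × (18085/442.747) = 0.805.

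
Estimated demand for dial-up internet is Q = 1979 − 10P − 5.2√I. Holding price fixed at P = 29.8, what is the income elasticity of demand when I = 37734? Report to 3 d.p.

-0.753

At P = 29.8, I = 37734: Q = 670.887.
Holding P constant, ∂Q/∂I = -5.2/(2√I) = -0.0133846.
η_I = (∂Q/∂I)·(I/Q) = -0.0133846 × (37734/670.887) = -0.753.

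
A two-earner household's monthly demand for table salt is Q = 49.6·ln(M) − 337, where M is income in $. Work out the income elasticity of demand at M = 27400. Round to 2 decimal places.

At M = 27400: Q = 169.828.
dQ/dM = 49.6/M = 0.00181022 at this income.
η = (dQ/dM)·(M/Q) = 0.00181022 × (27400/169.828) = 0.29.

0.29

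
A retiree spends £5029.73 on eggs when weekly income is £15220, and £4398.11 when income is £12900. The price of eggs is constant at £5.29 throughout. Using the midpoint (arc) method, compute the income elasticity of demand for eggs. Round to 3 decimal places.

With a constant price, Q₁ = 5029.73/5.29 = 950.800 and Q₂ = 4398.11/5.29 = 831.401 (equivalently, work directly with expenditure since P cancels).
Midpoint %ΔQ = (4398.11 − 5029.73)/4713.92 = -0.13399; midpoint %ΔI = (12900 − 15220)/14060 = -0.16501.
η = -0.13399 / -0.16501 = 0.812.

0.812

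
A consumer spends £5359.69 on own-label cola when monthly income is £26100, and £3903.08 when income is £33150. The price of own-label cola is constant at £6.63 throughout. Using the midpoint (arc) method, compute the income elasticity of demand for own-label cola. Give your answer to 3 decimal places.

-1.322

With a constant price, Q₁ = 5359.69/6.63 = 808.400 and Q₂ = 3903.08/6.63 = 588.700 (equivalently, work directly with expenditure since P cancels).
Midpoint %ΔQ = (3903.08 − 5359.69)/4631.39 = -0.31451; midpoint %ΔI = (33150 − 26100)/29625 = 0.23797.
η = -0.31451 / 0.23797 = -1.322.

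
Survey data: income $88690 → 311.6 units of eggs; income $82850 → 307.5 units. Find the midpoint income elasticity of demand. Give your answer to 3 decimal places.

0.195

ΔQ = 307.5 − 311.6 = -4.1; midpoint Q̄ = (311.6 + 307.5)/2 = 309.55.
ΔI = 82850 − 88690 = -5840; midpoint Ī = (88690 + 82850)/2 = 85770.
η = (ΔQ/Q̄) ÷ (ΔI/Ī) = (-4.1/309.55) ÷ (-5840/85770) = 0.195.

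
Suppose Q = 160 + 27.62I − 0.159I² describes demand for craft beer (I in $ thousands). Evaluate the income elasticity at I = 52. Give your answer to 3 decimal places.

0.494

At I = 52: Q = 1166.3040.
dQ/dI = 27.62 − 0.318I = 11.08400.
η = (dQ/dI)·(I/Q) = 11.08400 × (52/1166.3040) = 0.494.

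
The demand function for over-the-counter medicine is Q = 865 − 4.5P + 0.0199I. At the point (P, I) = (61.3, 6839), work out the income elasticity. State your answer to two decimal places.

At P = 61.3, I = 6839: Q = 725.246.
Holding P constant, ∂Q/∂I = 0.0199.
η_I = (∂Q/∂I)·(I/Q) = 0.0199 × (6839/725.246) = 0.19.

0.19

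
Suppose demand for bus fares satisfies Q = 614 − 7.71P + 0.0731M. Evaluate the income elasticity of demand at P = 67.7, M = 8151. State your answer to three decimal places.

0.866

At P = 67.7, M = 8151: Q = 687.871.
Holding P constant, ∂Q/∂M = 0.0731.
η_M = (∂Q/∂M)·(M/Q) = 0.0731 × (8151/687.871) = 0.866.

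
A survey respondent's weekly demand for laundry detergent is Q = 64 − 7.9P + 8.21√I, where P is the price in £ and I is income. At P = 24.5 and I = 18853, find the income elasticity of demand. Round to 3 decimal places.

0.565

At P = 24.5, I = 18853: Q = 997.734.
Holding P constant, ∂Q/∂I = 8.21/(2√I) = 0.0298967.
η_I = (∂Q/∂I)·(I/Q) = 0.0298967 × (18853/997.734) = 0.565.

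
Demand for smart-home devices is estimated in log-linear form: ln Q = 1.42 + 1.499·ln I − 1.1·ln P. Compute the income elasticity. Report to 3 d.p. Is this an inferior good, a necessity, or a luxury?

1.499 (luxury)

In a log-linear demand, the coefficient on ln I is the income elasticity.
So η = 1.499.
η > 1 ⇒ luxury.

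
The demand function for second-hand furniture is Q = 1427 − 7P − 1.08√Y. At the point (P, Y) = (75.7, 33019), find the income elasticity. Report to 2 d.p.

-0.14

At P = 75.7, Y = 33019: Q = 700.852.
Holding P constant, ∂Q/∂Y = -1.08/(2√Y) = -0.00297175.
η_Y = (∂Q/∂Y)·(Y/Q) = -0.00297175 × (33019/700.852) = -0.14.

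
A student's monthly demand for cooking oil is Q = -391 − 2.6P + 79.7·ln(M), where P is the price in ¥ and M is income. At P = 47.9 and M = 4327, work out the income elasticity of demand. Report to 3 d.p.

0.525

At P = 47.9, M = 4327: Q = 151.759.
Holding P constant, ∂Q/∂M = 79.7/M = 0.0184192.
η_M = (∂Q/∂M)·(M/Q) = 0.0184192 × (4327/151.759) = 0.525.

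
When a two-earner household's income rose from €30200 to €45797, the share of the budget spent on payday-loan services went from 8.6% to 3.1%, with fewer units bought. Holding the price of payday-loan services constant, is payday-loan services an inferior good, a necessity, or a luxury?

Quantity demanded falls as income rises, so η < 0.

inferior good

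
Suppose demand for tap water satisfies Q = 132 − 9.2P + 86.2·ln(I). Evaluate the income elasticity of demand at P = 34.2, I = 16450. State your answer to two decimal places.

At P = 34.2, I = 16450: Q = 654.197.
Holding P constant, ∂Q/∂I = 86.2/I = 0.00524012.
η_I = (∂Q/∂I)·(I/Q) = 0.00524012 × (16450/654.197) = 0.13.

0.13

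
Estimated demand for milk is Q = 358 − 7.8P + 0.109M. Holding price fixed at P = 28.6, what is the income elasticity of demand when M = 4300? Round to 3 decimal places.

0.776

At P = 28.6, M = 4300: Q = 603.620.
Holding P constant, ∂Q/∂M = 0.109.
η_M = (∂Q/∂M)·(M/Q) = 0.109 × (4300/603.620) = 0.776.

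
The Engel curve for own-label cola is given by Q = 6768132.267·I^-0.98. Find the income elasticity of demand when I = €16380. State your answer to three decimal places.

-0.980

For Q = A·I^β the income elasticity is constant and equal to β.
Here β = -0.98, so η = -0.980.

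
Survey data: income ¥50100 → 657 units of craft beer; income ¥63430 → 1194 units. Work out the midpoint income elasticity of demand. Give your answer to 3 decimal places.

2.471

ΔQ = 1194 − 657 = 537; midpoint Q̄ = (657 + 1194)/2 = 925.5.
ΔI = 63430 − 50100 = 13330; midpoint Ī = (50100 + 63430)/2 = 56765.
η = (ΔQ/Q̄) ÷ (ΔI/Ī) = (537/925.5) ÷ (13330/56765) = 2.471.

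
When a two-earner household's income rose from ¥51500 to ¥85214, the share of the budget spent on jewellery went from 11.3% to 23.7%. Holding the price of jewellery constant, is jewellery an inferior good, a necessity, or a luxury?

luxury

The budget share rises as income rises, so η > 1.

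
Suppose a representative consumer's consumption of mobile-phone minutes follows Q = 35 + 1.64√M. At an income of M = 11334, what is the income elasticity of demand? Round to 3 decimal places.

At M = 11334: Q = 209.596.
dQ/dM = 1.64/(2√M) = 0.00770233 at this income.
η = (dQ/dM)·(M/Q) = 0.00770233 × (11334/209.596) = 0.417.

0.417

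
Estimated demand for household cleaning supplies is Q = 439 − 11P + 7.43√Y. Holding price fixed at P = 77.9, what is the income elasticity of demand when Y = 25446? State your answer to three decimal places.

At P = 77.9, Y = 25446: Q = 767.319.
Holding P constant, ∂Q/∂Y = 7.43/(2√Y) = 0.0232889.
η_Y = (∂Q/∂Y)·(Y/Q) = 0.0232889 × (25446/767.319) = 0.772.

0.772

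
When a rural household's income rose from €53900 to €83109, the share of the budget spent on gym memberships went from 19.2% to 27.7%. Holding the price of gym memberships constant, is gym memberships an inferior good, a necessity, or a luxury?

The budget share rises as income rises, so η > 1.

luxury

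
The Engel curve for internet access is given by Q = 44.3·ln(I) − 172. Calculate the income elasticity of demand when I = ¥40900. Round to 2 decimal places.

0.15

At I = 40900: Q = 298.417.
dQ/dI = 44.3/I = 0.00108313 at this income.
η = (dQ/dI)·(I/Q) = 0.00108313 × (40900/298.417) = 0.15.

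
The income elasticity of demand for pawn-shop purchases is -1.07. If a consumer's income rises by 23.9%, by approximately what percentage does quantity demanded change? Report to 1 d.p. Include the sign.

%ΔQ ≈ η × %ΔI = -1.07 × 23.9% = -25.6%.

-25.6%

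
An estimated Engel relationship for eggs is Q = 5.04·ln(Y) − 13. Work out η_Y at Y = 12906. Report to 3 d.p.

0.145

At Y = 12906: Q = 34.706.
dQ/dY = 5.04/Y = 0.000390516 at this income.
η = (dQ/dY)·(Y/Q) = 0.000390516 × (12906/34.706) = 0.145.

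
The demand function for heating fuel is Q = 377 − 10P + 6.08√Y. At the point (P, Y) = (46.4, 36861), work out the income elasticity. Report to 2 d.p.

0.54

At P = 46.4, Y = 36861: Q = 1080.312.
Holding P constant, ∂Q/∂Y = 6.08/(2√Y) = 0.015834.
η_Y = (∂Q/∂Y)·(Y/Q) = 0.015834 × (36861/1080.312) = 0.54.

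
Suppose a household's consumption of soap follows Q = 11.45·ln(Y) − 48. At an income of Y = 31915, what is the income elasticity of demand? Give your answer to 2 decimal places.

At Y = 31915: Q = 70.746.
dQ/dY = 11.45/Y = 0.000358765 at this income.
η = (dQ/dY)·(Y/Q) = 0.000358765 × (31915/70.746) = 0.16.

0.16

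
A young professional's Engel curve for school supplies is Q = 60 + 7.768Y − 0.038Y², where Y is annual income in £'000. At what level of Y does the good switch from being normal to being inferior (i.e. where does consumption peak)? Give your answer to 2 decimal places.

dQ/dY = 7.768 − 0.076Y.
The good is inferior where dQ/dY < 0. Setting dQ/dY = 0 gives Y = 7.768 / 0.076 = 102.21.

102.21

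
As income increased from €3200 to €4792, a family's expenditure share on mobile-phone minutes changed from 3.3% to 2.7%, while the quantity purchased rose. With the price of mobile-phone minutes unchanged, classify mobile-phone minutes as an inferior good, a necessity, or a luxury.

Quantity rises but the budget share falls as income rises, so 0 < η < 1.

necessity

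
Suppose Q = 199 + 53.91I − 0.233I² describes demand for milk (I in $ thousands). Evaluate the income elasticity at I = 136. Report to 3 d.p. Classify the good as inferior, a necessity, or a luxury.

-0.400 (inferior good)

At I = 136: Q = 3221.1920.
dQ/dI = 53.91 − 0.466I = -9.46600.
η = (dQ/dI)·(I/Q) = -9.46600 × (136/3221.1920) = -0.400.
η < 0 ⇒ inferior good.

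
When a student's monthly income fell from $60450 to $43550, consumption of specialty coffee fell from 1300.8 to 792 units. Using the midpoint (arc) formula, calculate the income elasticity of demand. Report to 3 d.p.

ΔQ = 792 − 1300.8 = -508.8; midpoint Q̄ = (1300.8 + 792)/2 = 1046.4.
ΔI = 43550 − 60450 = -16900; midpoint Ī = (60450 + 43550)/2 = 52000.
η = (ΔQ/Q̄) ÷ (ΔI/Ī) = (-508.8/1046.4) ÷ (-16900/52000) = 1.496.

1.496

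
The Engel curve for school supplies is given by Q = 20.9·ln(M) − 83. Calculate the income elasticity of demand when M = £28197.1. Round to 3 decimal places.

0.159

At M = 28197.1: Q = 131.162.
dQ/dM = 20.9/M = 0.000741211 at this income.
η = (dQ/dM)·(M/Q) = 0.000741211 × (28197.1/131.162) = 0.159.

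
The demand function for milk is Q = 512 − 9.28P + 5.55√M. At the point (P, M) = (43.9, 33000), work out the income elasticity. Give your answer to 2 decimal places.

At P = 43.9, M = 33000: Q = 1112.816.
Holding P constant, ∂Q/∂M = 5.55/(2√M) = 0.0152759.
η_M = (∂Q/∂M)·(M/Q) = 0.0152759 × (33000/1112.816) = 0.45.

0.45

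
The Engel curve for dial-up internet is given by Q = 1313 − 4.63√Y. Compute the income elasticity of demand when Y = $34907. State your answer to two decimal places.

-0.97

At Y = 34907: Q = 447.958.
dQ/dY = -4.63/(2√Y) = -0.0123907 at this income.
η = (dQ/dY)·(Y/Q) = -0.0123907 × (34907/447.958) = -0.97.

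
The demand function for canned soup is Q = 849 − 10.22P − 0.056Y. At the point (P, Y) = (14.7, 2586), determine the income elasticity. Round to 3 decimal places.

-0.261

At P = 14.7, Y = 2586: Q = 553.950.
Holding P constant, ∂Q/∂Y = −0.056.
η_Y = (∂Q/∂Y)·(Y/Q) = -0.056 × (2586/553.950) = -0.261.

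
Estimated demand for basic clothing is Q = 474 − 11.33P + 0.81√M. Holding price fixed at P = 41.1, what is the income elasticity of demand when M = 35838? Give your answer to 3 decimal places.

0.474

At P = 41.1, M = 35838: Q = 161.678.
Holding P constant, ∂Q/∂M = 0.81/(2√M) = 0.00213936.
η_M = (∂Q/∂M)·(M/Q) = 0.00213936 × (35838/161.678) = 0.474.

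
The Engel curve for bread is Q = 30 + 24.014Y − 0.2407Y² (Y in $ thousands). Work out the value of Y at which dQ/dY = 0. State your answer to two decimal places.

dQ/dY = 24.014 − 0.4814Y.
The good is inferior where dQ/dY < 0. Setting dQ/dY = 0 gives Y = 24.014 / 0.4814 = 49.88.

49.88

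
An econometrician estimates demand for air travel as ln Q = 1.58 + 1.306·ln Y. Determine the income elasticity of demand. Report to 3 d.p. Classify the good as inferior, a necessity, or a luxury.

In a log-linear demand, the coefficient on ln Y is the income elasticity.
So η = 1.306.
η > 1 ⇒ luxury.

1.306 (luxury)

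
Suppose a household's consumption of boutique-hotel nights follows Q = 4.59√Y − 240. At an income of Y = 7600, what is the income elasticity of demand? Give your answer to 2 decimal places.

At Y = 7600: Q = 160.147.
dQ/dY = 4.59/(2√Y) = 0.0263255 at this income.
η = (dQ/dY)·(Y/Q) = 0.0263255 × (7600/160.147) = 1.25.

1.25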